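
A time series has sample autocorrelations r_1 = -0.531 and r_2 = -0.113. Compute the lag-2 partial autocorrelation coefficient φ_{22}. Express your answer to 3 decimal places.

-0.550

φ_{22} = (r_2 − r_1²) / (1 − r_1²)
r_1² = (-0.531)² = 0.281961
Numerator = -0.113 − 0.2820 = -0.3950; denominator = 1 − 0.2820 = 0.7180
φ_{22} = -0.3950 / 0.7180 = -0.550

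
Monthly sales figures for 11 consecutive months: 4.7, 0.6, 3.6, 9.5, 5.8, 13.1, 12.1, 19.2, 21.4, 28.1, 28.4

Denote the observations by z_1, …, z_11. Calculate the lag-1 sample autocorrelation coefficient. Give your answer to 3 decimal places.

Mean z̄ = (4.7 + 0.6 + 3.6 + 9.5 + 5.8 + 13.1 + 12.1 + 19.2 + 21.4 + 28.1 + 28.4)/11 = 13.3182
Numerator Σ_{t=1}^{10}(z_t−z̄)(z_{t+1}−z̄) = 683.6942
Denominator Σ(z_t−z̄)² = 948.9764
r_1 = 683.6942 / 948.9764 = 0.720

0.720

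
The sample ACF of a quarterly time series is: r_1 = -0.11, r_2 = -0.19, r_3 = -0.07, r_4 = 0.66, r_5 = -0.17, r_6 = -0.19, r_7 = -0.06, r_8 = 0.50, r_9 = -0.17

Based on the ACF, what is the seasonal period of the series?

The largest autocorrelation is r_4 = 0.66, with a weaker echo at lag 8 (0.50); the remaining lags stay at or below -0.06.
The dominant spike at lag 4 indicates a seasonal period of 4.

4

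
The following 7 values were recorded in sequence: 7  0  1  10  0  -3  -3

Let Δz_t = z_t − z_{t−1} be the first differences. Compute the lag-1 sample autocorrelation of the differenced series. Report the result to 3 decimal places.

-0.295

First differences Δz: -7, 1, 9, -10, -3, 0
Mean of differences = -1.6667
Numerator Σ(Δz_t−Δz̄)(Δz_{t+1}−Δz̄) = -65.7778
Denominator Σ(Δz_t−Δz̄)² = 223.3333
r_1(Δz) = -65.7778 / 223.3333 = -0.295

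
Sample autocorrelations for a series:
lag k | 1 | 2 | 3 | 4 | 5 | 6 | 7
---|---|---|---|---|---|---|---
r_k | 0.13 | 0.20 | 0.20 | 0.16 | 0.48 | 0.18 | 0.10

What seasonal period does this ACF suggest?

The largest autocorrelation is r_5 = 0.48; the remaining lags stay at or below 0.20.
The dominant spike at lag 5 indicates a seasonal period of 5.

5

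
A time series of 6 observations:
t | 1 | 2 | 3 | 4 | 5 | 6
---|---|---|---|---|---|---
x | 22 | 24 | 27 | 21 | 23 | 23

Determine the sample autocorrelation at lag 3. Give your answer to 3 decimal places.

0.078

Mean x̄ = (22 + 24 + 27 + 21 + 23 + 23)/6 = 23.3333
Deviations from mean: -1.3333, 0.6667, 3.6667, -2.3333, -0.3333, -0.3333
Numerator Σ_{t=1}^{3}(x_t−x̄)(x_{t+3}−x̄) = 1.6667
Denominator Σ(x_t−x̄)² = 21.3333
r_3 = 1.6667 / 21.3333 = 0.078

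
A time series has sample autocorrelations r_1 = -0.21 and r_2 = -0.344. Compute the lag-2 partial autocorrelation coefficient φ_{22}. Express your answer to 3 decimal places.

-0.406

φ_{22} = (r_2 − r_1²) / (1 − r_1²)
r_1² = (-0.21)² = 0.0441
Numerator = -0.344 − 0.0441 = -0.3881; denominator = 1 − 0.0441 = 0.9559
φ_{22} = -0.3881 / 0.9559 = -0.406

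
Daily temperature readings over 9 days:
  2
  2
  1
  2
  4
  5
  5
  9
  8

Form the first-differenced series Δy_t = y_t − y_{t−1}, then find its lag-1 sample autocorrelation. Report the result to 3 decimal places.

-0.349

First differences Δy: 0, -1, 1, 2, 1, 0, 4, -1
Mean of differences = 0.7500
Numerator Σ(Δy_t−Δȳ)(Δy_{t+1}−Δȳ) = -6.8125
Denominator Σ(Δy_t−Δȳ)² = 19.5000
r_1(Δy) = -6.8125 / 19.5000 = -0.349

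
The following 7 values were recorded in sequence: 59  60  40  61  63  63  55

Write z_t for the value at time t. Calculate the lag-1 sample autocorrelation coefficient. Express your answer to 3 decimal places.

-0.167

Mean z̄ = (59 + 60 + 40 + 61 + 63 + 63 + 55)/7 = 57.2857
Deviations from mean: 1.7143, 2.7143, -17.2857, 3.7143, 5.7143, 5.7143, -2.2857
Σ(z_t−z̄)(z_{t+1}−z̄) = (4.6531) + (-46.9184) + (-64.2041) + (21.2245) + (32.6531) + (-13.0612) = -65.6531
Denominator Σ(z_t−z̄)² = 393.4286
r_1 = -65.6531 / 393.4286 = -0.167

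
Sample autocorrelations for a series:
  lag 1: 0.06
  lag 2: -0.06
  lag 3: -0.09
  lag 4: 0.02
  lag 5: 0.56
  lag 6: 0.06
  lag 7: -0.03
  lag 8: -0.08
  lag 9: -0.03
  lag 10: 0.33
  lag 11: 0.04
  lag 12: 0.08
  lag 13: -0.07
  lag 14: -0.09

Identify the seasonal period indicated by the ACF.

5

The largest autocorrelation is r_5 = 0.56, with a weaker echo at lag 10 (0.33); the remaining lags stay at or below 0.08.
The dominant spike at lag 5 indicates a seasonal period of 5.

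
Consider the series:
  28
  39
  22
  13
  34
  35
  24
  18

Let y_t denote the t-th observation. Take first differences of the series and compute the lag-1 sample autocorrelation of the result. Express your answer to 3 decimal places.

First differences Δy: 11, -17, -9, 21, 1, -11, -6
Mean of differences = -1.4286
Numerator Σ(Δy_t−Δȳ)(Δy_{t+1}−Δȳ) = -170.4694
Denominator Σ(Δy_t−Δȳ)² = 1075.7143
r_1(Δy) = -170.4694 / 1075.7143 = -0.158

-0.158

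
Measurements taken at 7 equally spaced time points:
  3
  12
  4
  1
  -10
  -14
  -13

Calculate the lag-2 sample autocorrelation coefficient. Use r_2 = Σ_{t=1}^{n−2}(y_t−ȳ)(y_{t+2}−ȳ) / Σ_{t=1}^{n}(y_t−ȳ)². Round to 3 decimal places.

0.128

Mean ȳ = (3 + 12 + 4 + 1 − 10 − 14 − 13)/7 = -2.4286
Deviations from mean: 5.4286, 14.4286, 6.4286, 3.4286, -7.5714, -11.5714, -10.5714
Σ(y_t−ȳ)(y_{t+2}−ȳ) = (34.8980) + (49.4694) + (-48.6735) + (-39.6735) + (80.0408) = 76.0612
Denominator Σ(y_t−ȳ)² = 593.7143
r_2 = 76.0612 / 593.7143 = 0.128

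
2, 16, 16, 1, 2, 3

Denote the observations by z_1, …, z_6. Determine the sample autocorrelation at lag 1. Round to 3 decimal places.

0.130

Mean z̄ = (2 + 16 + 16 + 1 + 2 + 3)/6 = 6.6667
Deviations from mean: -4.6667, 9.3333, 9.3333, -5.6667, -4.6667, -3.6667
Numerator Σ_{t=1}^{5}(z_t−z̄)(z_{t+1}−z̄) = 34.2222
Denominator Σ(z_t−z̄)² = 263.3333
r_1 = 34.2222 / 263.3333 = 0.130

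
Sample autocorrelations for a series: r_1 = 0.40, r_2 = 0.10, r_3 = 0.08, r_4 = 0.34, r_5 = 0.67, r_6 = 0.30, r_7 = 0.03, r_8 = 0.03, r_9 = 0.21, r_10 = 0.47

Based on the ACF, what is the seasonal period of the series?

5

The largest autocorrelation is r_5 = 0.67, with a weaker echo at lag 10 (0.47); the remaining lags stay at or below 0.40. The elevated value at lag 1 (0.40), dropping to 0.10 at lag 2, reflects decaying short-term dependence rather than seasonality.
The dominant spike at lag 5 indicates a seasonal period of 5.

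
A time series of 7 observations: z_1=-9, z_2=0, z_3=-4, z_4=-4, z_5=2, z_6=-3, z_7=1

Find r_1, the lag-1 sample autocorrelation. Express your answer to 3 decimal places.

-0.335

Mean z̄ = (-9 + 0 − 4 − 4 + 2 − 3 + 1)/7 = -2.4286
Deviations from mean: -6.5714, 2.4286, -1.5714, -1.5714, 4.4286, -0.5714, 3.4286
Σ(z_t−z̄)(z_{t+1}−z̄) = (-15.9592) + (-3.8163) + (2.4694) + (-6.9592) + (-2.5306) + (-1.9592) = -28.7551
Denominator Σ(z_t−z̄)² = 85.7143
r_1 = -28.7551 / 85.7143 = -0.335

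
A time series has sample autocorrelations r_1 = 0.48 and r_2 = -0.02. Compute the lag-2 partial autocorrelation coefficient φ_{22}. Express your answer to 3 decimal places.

-0.325

φ_{22} = (r_2 − r_1²) / (1 − r_1²)
r_1² = (0.48)² = 0.2304
Numerator = -0.02 − 0.2304 = -0.2504; denominator = 1 − 0.2304 = 0.7696
φ_{22} = -0.2504 / 0.7696 = -0.325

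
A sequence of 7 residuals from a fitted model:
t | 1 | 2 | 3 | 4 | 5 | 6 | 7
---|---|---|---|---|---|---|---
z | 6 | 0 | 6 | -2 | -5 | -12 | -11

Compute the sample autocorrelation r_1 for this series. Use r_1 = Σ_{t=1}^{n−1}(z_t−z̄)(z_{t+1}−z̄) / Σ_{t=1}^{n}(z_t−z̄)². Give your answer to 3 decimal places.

Mean z̄ = (6 + 0 + 6 − 2 − 5 − 12 − 11)/7 = -2.5714
Σ(z_t−z̄)(z_{t+1}−z̄) = (22.0408) + (22.0408) + (4.8980) + (-1.3878) + (22.8980) + (79.4694) = 149.9592
Denominator Σ(z_t−z̄)² = 319.7143
r_1 = 149.9592 / 319.7143 = 0.469

0.469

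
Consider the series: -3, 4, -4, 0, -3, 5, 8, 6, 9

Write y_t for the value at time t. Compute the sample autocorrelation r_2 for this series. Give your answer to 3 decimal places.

0.373

Mean ȳ = (-3 + 4 − 4 + 0 − 3 + 5 + 8 + 6 + 9)/9 = 2.4444
Σ(y_t−ȳ)(y_{t+2}−ȳ) = (35.0864) + (-3.8025) + (35.0864) + (-6.2469) + (-30.2469) + (9.0864) + (36.4198) = 75.3827
Denominator Σ(y_t−ȳ)² = 202.2222
r_2 = 75.3827 / 202.2222 = 0.373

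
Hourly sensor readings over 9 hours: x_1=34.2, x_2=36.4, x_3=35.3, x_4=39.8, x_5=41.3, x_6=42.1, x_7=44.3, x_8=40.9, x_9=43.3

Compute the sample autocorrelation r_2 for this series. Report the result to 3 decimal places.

Mean x̄ = (34.2 + 36.4 + 35.3 + 39.8 + 41.3 + 42.1 + 44.3 + 40.9 + 43.3)/9 = 39.7333
Σ(x_t−x̄)(x_{t+2}−x̄) = (24.5311) + (-0.2222) + (-6.9456) + (0.1578) + (7.1544) + (2.7611) + (16.2878) = 43.7244
Denominator Σ(x_t−x̄)² = 104.3800
r_2 = 43.7244 / 104.3800 = 0.419

0.419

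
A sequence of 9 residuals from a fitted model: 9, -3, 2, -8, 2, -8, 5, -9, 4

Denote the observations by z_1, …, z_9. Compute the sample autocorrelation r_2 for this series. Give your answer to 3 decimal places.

0.600

Mean z̄ = (9 − 3 + 2 − 8 + 2 − 8 + 5 − 9 + 4)/9 = -0.6667
Numerator Σ_{t=1}^{7}(z_t−z̄)(z_{t+2}−z̄) = 206.4444
Denominator Σ(z_t−z̄)² = 344.0000
r_2 = 206.4444 / 344.0000 = 0.600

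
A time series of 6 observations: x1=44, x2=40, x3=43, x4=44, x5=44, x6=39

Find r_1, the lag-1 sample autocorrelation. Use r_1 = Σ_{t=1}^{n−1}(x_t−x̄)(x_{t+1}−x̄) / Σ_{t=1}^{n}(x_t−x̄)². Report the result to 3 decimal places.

-0.281

Mean x̄ = (44 + 40 + 43 + 44 + 44 + 39)/6 = 42.3333
Σ(x_t−x̄)(x_{t+1}−x̄) = (-3.8889) + (-1.5556) + (1.1111) + (2.7778) + (-5.5556) = -7.1111
Denominator Σ(x_t−x̄)² = 25.3333
r_1 = -7.1111 / 25.3333 = -0.281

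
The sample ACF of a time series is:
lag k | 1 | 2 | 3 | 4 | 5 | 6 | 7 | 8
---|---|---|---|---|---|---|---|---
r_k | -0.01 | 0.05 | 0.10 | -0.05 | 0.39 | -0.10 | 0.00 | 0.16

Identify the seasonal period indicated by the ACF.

The largest autocorrelation is r_5 = 0.39; the remaining lags stay at or below 0.16.
The dominant spike at lag 5 indicates a seasonal period of 5.

5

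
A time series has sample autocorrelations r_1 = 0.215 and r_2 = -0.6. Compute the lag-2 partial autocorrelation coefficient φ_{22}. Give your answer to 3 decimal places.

φ_{22} = (r_2 − r_1²) / (1 − r_1²)
r_1² = (0.215)² = 0.046225
Numerator = -0.6 − 0.0462 = -0.6462; denominator = 1 − 0.0462 = 0.9538
φ_{22} = -0.6462 / 0.9538 = -0.678

-0.678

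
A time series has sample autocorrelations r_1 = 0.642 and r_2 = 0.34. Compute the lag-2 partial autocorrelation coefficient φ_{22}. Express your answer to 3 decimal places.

φ_{22} = (r_2 − r_1²) / (1 − r_1²)
r_1² = (0.642)² = 0.412164
Numerator = 0.34 − 0.4122 = -0.0722; denominator = 1 − 0.4122 = 0.5878
φ_{22} = -0.0722 / 0.5878 = -0.123

-0.123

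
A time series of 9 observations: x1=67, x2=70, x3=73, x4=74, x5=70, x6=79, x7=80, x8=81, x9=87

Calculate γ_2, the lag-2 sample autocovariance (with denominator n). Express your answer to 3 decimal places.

9.383

Mean x̄ = (67 + 70 + 73 + 74 + 70 + 79 + 80 + 81 + 87)/9 = 75.6667
Σ_{t=1}^{7}(x_t−x̄)(x_{t+2}−x̄) = 84.4444
γ_2 = 84.4444 / 9 = 9.383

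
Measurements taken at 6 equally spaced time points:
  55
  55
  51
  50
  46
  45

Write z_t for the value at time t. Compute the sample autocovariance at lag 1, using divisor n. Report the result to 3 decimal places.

Mean z̄ = (55 + 55 + 51 + 50 + 46 + 45)/6 = 50.3333
Deviations: 4.6667, 4.6667, 0.6667, -0.3333, -4.3333, -5.3333
Σ_{t=1}^{5}(z_t−z̄)(z_{t+1}−z̄) = 49.2222
γ_1 = 49.2222 / 6 = 8.204

8.204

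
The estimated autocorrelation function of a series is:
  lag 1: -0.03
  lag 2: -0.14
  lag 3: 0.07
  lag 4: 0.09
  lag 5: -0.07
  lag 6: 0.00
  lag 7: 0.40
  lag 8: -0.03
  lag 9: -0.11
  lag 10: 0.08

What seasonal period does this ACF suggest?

The largest autocorrelation is r_7 = 0.40; the remaining lags stay at or below 0.09.
The dominant spike at lag 7 indicates a seasonal period of 7.

7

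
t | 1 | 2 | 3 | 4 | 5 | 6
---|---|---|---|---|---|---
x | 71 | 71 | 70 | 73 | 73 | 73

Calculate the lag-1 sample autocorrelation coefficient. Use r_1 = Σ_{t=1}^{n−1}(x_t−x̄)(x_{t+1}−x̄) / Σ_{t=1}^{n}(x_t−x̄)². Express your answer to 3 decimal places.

Mean x̄ = (71 + 71 + 70 + 73 + 73 + 73)/6 = 71.8333
Deviations from mean: -0.8333, -0.8333, -1.8333, 1.1667, 1.1667, 1.1667
Numerator Σ_{t=1}^{5}(x_t−x̄)(x_{t+1}−x̄) = 2.8056
Denominator Σ(x_t−x̄)² = 8.8333
r_1 = 2.8056 / 8.8333 = 0.318

0.318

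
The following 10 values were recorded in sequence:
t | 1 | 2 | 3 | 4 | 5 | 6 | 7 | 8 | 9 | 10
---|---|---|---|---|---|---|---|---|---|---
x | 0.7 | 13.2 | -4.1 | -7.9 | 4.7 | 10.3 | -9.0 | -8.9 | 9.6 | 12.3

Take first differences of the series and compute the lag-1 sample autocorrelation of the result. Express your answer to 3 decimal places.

-0.134

First differences Δx: 12.5, -17.3, -3.8, 12.6, 5.6, -19.3, 0.1, 18.5, 2.7
Mean of differences = 1.2889
Numerator Σ(Δx_t−Δx̄)(Δx_{t+1}−Δx̄) = -183.0612
Denominator Σ(Δx_t−Δx̄)² = 1367.1889
r_1(Δx) = -183.0612 / 1367.1889 = -0.134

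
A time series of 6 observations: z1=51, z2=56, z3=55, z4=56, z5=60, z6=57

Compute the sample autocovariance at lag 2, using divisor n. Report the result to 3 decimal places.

Mean z̄ = (51 + 56 + 55 + 56 + 60 + 57)/6 = 55.8333
Σ_{t=1}^{4}(z_t−z̄)(z_{t+2}−z̄) = 0.7778
γ_2 = 0.7778 / 6 = 0.130

0.130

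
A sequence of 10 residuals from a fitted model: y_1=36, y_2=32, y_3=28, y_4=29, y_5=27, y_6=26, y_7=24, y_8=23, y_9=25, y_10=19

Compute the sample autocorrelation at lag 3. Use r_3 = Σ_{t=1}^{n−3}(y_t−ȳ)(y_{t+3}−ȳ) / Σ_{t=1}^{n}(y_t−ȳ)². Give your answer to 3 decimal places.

0.179

Mean ȳ = (36 + 32 + 28 + 29 + 27 + 26 + 24 + 23 + 25 + 19)/10 = 26.9000
Numerator Σ_{t=1}^{7}(y_t−ȳ)(y_{t+3}−ȳ) = 36.7700
Denominator Σ(y_t−ȳ)² = 204.9000
r_3 = 36.7700 / 204.9000 = 0.179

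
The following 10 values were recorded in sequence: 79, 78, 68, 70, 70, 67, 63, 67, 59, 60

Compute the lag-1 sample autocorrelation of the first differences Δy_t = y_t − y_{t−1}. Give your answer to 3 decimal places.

First differences Δy: -1, -10, 2, 0, -3, -4, 4, -8, 1
Mean of differences = -2.1111
Numerator Σ(Δy_t−Δȳ)(Δy_{t+1}−Δȳ) = -98.5679
Denominator Σ(Δy_t−Δȳ)² = 170.8889
r_1(Δy) = -98.5679 / 170.8889 = -0.577

-0.577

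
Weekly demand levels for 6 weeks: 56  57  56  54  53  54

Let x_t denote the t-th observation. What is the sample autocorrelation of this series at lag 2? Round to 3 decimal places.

Mean x̄ = (56 + 57 + 56 + 54 + 53 + 54)/6 = 55.0000
Deviations from mean: 1.0000, 2.0000, 1.0000, -1.0000, -2.0000, -1.0000
Σ(x_t−x̄)(x_{t+2}−x̄) = (1.0000) + (-2.0000) + (-2.0000) + (1.0000) = -2.0000
Denominator Σ(x_t−x̄)² = 12.0000
r_2 = -2.0000 / 12.0000 = -0.167

-0.167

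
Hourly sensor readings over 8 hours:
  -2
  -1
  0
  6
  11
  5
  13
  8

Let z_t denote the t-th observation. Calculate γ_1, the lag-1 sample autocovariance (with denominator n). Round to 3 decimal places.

Mean z̄ = (-2 − 1 + 0 + 6 + 11 + 5 + 13 + 8)/8 = 5.0000
Deviations: -7.0000, -6.0000, -5.0000, 1.0000, 6.0000, 0.0000, 8.0000, 3.0000
Σ_{t=1}^{7}(z_t−z̄)(z_{t+1}−z̄) = 97.0000
γ_1 = 97.0000 / 8 = 12.125

12.125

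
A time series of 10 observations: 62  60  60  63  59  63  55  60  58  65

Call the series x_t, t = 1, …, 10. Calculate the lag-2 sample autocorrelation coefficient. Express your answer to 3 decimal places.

0.315

Mean x̄ = (62 + 60 + 60 + 63 + 59 + 63 + 55 + 60 + 58 + 65)/10 = 60.5000
Numerator Σ_{t=1}^{8}(x_t−x̄)(x_{t+2}−x̄) = 23.5000
Denominator Σ(x_t−x̄)² = 74.5000
r_2 = 23.5000 / 74.5000 = 0.315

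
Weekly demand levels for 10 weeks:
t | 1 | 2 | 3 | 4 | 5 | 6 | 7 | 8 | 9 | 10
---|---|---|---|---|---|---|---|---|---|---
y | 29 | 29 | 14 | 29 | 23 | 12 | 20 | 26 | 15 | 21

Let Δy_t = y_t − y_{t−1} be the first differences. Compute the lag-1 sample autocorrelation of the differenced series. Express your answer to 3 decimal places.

First differences Δy: 0, -15, 15, -6, -11, 8, 6, -11, 6
Mean of differences = -0.8889
Numerator Σ(Δy_t−Δȳ)(Δy_{t+1}−Δȳ) = -434.2346
Denominator Σ(Δy_t−Δȳ)² = 856.8889
r_1(Δy) = -434.2346 / 856.8889 = -0.507

-0.507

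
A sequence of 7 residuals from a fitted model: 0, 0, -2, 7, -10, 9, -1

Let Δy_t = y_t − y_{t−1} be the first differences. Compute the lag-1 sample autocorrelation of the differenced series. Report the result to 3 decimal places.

-0.818

First differences Δy: 0, -2, 9, -17, 19, -10
Mean of differences = -0.1667
Numerator Σ(Δy_t−Δȳ)(Δy_{t+1}−Δȳ) = -682.5278
Denominator Σ(Δy_t−Δȳ)² = 834.8333
r_1(Δy) = -682.5278 / 834.8333 = -0.818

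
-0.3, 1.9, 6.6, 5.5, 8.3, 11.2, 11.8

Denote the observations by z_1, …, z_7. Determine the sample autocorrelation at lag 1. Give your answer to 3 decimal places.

Mean z̄ = (-0.3 + 1.9 + 6.6 + 5.5 + 8.3 + 11.2 + 11.8)/7 = 6.4286
Σ(z_t−z̄)(z_{t+1}−z̄) = (30.4708) + (-0.7763) + (-0.1592) + (-1.7378) + (8.9294) + (25.6294) = 62.3563
Denominator Σ(z_t−z̄)² = 121.7943
r_1 = 62.3563 / 121.7943 = 0.512

0.512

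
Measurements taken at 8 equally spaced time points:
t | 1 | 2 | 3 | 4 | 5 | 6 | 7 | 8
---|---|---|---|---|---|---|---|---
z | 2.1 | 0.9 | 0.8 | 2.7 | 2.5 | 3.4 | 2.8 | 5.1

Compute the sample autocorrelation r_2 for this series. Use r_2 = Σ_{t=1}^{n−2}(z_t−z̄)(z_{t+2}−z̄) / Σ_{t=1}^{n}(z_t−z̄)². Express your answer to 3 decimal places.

Mean z̄ = (2.1 + 0.9 + 0.8 + 2.7 + 2.5 + 3.4 + 2.8 + 5.1)/8 = 2.5375
Σ(z_t−z̄)(z_{t+2}−z̄) = (0.7602) + (-0.2661) + (0.0652) + (0.1402) + (-0.0098) + (2.2102) = 2.8997
Denominator Σ(z_t−z̄)² = 13.2988
r_2 = 2.8997 / 13.2988 = 0.218

0.218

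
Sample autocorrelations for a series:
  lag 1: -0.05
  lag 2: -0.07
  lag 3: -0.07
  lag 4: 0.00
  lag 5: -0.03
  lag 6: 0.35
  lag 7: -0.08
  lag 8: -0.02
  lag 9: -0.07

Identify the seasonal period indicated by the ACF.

6

The largest autocorrelation is r_6 = 0.35; the remaining lags stay at or below 0.00.
The dominant spike at lag 6 indicates a seasonal period of 6.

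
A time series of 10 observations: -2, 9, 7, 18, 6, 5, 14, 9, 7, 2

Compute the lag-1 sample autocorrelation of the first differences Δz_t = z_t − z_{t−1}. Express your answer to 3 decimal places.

First differences Δz: 11, -2, 11, -12, -1, 9, -5, -2, -5
Mean of differences = 0.4444
Numerator Σ(Δz_t−Δz̄)(Δz_{t+1}−Δz̄) = -197.3086
Denominator Σ(Δz_t−Δz̄)² = 524.2222
r_1(Δz) = -197.3086 / 524.2222 = -0.376

-0.376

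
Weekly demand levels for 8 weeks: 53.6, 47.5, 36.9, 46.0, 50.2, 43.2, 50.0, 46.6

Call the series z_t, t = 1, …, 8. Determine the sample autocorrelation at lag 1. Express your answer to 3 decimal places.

-0.121

Mean z̄ = (53.6 + 47.5 + 36.9 + 46.0 + 50.2 + 43.2 + 50.0 + 46.6)/8 = 46.7500
Deviations from mean: 6.8500, 0.7500, -9.8500, -0.7500, 3.4500, -3.5500, 3.2500, -0.1500
Σ(z_t−z̄)(z_{t+1}−z̄) = (5.1375) + (-7.3875) + (7.3875) + (-2.5875) + (-12.2475) + (-11.5375) + (-0.4875) = -21.7225
Denominator Σ(z_t−z̄)² = 180.1600
r_1 = -21.7225 / 180.1600 = -0.121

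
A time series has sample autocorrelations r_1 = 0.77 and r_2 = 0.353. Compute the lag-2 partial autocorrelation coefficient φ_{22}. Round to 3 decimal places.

-0.589

φ_{22} = (r_2 − r_1²) / (1 − r_1²)
r_1² = (0.77)² = 0.5929
Numerator = 0.353 − 0.5929 = -0.2399; denominator = 1 − 0.5929 = 0.4071
φ_{22} = -0.2399 / 0.4071 = -0.589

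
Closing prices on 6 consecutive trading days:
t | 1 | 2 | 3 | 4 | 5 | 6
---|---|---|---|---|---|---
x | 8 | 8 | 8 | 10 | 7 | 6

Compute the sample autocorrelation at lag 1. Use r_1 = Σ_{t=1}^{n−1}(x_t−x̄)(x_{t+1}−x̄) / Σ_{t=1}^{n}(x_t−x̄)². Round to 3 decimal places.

0.016

Mean x̄ = (8 + 8 + 8 + 10 + 7 + 6)/6 = 7.8333
Deviations from mean: 0.1667, 0.1667, 0.1667, 2.1667, -0.8333, -1.8333
Numerator Σ_{t=1}^{5}(x_t−x̄)(x_{t+1}−x̄) = 0.1389
Denominator Σ(x_t−x̄)² = 8.8333
r_1 = 0.1389 / 8.8333 = 0.016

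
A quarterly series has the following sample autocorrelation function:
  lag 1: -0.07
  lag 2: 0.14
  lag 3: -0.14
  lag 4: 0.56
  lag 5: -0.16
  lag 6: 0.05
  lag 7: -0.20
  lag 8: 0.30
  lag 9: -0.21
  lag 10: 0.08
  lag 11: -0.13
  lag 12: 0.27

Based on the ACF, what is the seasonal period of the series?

4

The largest autocorrelation is r_4 = 0.56, with weaker echoes at lags 8 (0.30) and 12 (0.27); the remaining lags stay at or below 0.14.
The dominant spike at lag 4 indicates a seasonal period of 4.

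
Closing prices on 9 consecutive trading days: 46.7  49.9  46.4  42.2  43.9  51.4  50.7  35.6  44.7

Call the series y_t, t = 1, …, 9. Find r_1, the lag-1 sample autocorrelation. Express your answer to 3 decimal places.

Mean ȳ = (46.7 + 49.9 + 46.4 + 42.2 + 43.9 + 51.4 + 50.7 + 35.6 + 44.7)/9 = 45.7222
Numerator Σ_{t=1}^{8}(y_t−ȳ)(y_{t+1}−ȳ) = -11.1749
Denominator Σ(y_t−ȳ)² = 195.1156
r_1 = -11.1749 / 195.1156 = -0.057

-0.057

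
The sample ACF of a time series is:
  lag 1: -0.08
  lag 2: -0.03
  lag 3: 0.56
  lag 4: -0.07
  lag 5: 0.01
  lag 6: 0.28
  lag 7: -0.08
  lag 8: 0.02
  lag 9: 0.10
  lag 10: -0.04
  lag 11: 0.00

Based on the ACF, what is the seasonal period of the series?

The largest autocorrelation is r_3 = 0.56, with a weaker echo at lag 6 (0.28); the remaining lags stay at or below 0.10.
The dominant spike at lag 3 indicates a seasonal period of 3.

3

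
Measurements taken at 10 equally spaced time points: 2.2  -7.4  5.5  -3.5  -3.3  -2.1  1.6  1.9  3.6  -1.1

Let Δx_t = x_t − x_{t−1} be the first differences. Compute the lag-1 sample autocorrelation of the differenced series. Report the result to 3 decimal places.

-0.633

First differences Δx: -9.6, 12.9, -9.0, 0.2, 1.2, 3.7, 0.3, 1.7, -4.7
Mean of differences = -0.3667
Numerator Σ(Δx_t−Δx̄)(Δx_{t+1}−Δx̄) = -239.5311
Denominator Σ(Δx_t−Δx̄)² = 378.6000
r_1(Δx) = -239.5311 / 378.6000 = -0.633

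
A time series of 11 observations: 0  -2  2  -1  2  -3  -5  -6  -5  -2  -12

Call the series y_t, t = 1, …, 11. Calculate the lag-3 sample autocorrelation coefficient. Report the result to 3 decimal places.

0.103

Mean ȳ = (0 − 2 + 2 − 1 + 2 − 3 − 5 − 6 − 5 − 2 − 12)/11 = -2.9091
Numerator Σ_{t=1}^{8}(y_t−ȳ)(y_{t+3}−ȳ) = 16.7934
Denominator Σ(y_t−ȳ)² = 162.9091
r_3 = 16.7934 / 162.9091 = 0.103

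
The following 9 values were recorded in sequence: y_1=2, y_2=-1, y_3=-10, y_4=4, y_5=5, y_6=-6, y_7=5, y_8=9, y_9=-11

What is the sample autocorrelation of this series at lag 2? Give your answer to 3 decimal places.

Mean ȳ = (2 − 1 − 10 + 4 + 5 − 6 + 5 + 9 − 11)/9 = -0.3333
Σ(y_t−ȳ)(y_{t+2}−ȳ) = (-22.5556) + (-2.8889) + (-51.5556) + (-24.5556) + (28.4444) + (-52.8889) + (-56.8889) = -182.8889
Denominator Σ(y_t−ȳ)² = 408.0000
r_2 = -182.8889 / 408.0000 = -0.448

-0.448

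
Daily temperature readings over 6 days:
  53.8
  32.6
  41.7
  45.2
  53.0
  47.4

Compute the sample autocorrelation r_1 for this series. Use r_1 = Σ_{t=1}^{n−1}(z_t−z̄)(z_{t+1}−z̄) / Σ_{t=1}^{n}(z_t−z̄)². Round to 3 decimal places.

Mean z̄ = (53.8 + 32.6 + 41.7 + 45.2 + 53.0 + 47.4)/6 = 45.6167
Deviations from mean: 8.1833, -13.0167, -3.9167, -0.4167, 7.3833, 1.7833
Numerator Σ_{t=1}^{5}(z_t−z̄)(z_{t+1}−z̄) = -43.8153
Denominator Σ(z_t−z̄)² = 309.6083
r_1 = -43.8153 / 309.6083 = -0.142

-0.142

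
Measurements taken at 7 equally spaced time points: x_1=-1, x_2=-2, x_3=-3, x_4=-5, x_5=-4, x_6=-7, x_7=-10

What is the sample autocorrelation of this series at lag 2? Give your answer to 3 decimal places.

0.058

Mean x̄ = (-1 − 2 − 3 − 5 − 4 − 7 − 10)/7 = -4.5714
Σ(x_t−x̄)(x_{t+2}−x̄) = (5.6122) + (-1.1020) + (0.8980) + (1.0408) + (-3.1020) = 3.3469
Denominator Σ(x_t−x̄)² = 57.7143
r_2 = 3.3469 / 57.7143 = 0.058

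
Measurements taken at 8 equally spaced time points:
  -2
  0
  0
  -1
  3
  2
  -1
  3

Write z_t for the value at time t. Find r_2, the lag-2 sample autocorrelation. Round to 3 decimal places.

-0.058

Mean z̄ = (-2 + 0 + 0 − 1 + 3 + 2 − 1 + 3)/8 = 0.5000
Deviations from mean: -2.5000, -0.5000, -0.5000, -1.5000, 2.5000, 1.5000, -1.5000, 2.5000
Σ(z_t−z̄)(z_{t+2}−z̄) = (1.2500) + (0.7500) + (-1.2500) + (-2.2500) + (-3.7500) + (3.7500) = -1.5000
Denominator Σ(z_t−z̄)² = 26.0000
r_2 = -1.5000 / 26.0000 = -0.058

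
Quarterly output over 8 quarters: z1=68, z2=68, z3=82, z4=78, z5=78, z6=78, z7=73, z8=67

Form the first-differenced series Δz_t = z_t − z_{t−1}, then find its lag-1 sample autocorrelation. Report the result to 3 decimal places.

First differences Δz: 0, 14, -4, 0, 0, -5, -6
Mean of differences = -0.1429
Numerator Σ(Δz_t−Δz̄)(Δz_{t+1}−Δz̄) = -25.3061
Denominator Σ(Δz_t−Δz̄)² = 272.8571
r_1(Δz) = -25.3061 / 272.8571 = -0.093

-0.093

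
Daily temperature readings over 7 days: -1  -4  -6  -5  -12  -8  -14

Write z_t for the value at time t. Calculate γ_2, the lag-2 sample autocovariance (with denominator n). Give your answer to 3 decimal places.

5.668

Mean z̄ = (-1 − 4 − 6 − 5 − 12 − 8 − 14)/7 = -7.1429
Deviations: 6.1429, 3.1429, 1.1429, 2.1429, -4.8571, -0.8571, -6.8571
Σ_{t=1}^{5}(z_t−z̄)(z_{t+2}−z̄) = 39.6735
γ_2 = 39.6735 / 7 = 5.668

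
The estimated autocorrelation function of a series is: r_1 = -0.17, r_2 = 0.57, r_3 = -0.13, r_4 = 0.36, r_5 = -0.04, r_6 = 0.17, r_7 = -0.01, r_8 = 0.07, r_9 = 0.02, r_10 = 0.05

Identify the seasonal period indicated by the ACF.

The largest autocorrelation is r_2 = 0.57, with weaker echoes at lags 4 (0.36) and 6 (0.17); the remaining lags stay at or below 0.07.
The dominant spike at lag 2 indicates a seasonal period of 2.

2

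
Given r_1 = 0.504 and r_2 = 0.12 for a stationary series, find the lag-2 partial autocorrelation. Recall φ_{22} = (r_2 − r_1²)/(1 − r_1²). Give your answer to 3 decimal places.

-0.180

φ_{22} = (r_2 − r_1²) / (1 − r_1²)
r_1² = (0.504)² = 0.254016
Numerator = 0.12 − 0.2540 = -0.1340; denominator = 1 − 0.2540 = 0.7460
φ_{22} = -0.1340 / 0.7460 = -0.180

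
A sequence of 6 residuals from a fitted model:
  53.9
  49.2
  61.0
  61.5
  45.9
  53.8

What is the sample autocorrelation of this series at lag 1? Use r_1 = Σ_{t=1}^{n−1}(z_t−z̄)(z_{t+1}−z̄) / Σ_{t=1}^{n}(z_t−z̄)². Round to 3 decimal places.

Mean z̄ = (53.9 + 49.2 + 61.0 + 61.5 + 45.9 + 53.8)/6 = 54.2167
Deviations from mean: -0.3167, -5.0167, 6.7833, 7.2833, -8.3167, -0.4167
Σ(z_t−z̄)(z_{t+1}−z̄) = (1.5886) + (-34.0297) + (49.4053) + (-60.5731) + (3.4653) = -40.1436
Denominator Σ(z_t−z̄)² = 193.6683
r_1 = -40.1436 / 193.6683 = -0.207

-0.207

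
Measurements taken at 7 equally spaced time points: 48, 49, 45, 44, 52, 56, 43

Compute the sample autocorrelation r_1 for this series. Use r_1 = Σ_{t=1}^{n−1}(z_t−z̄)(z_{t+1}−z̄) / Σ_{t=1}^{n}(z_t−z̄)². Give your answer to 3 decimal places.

-0.121

Mean z̄ = (48 + 49 + 45 + 44 + 52 + 56 + 43)/7 = 48.1429
Deviations from mean: -0.1429, 0.8571, -3.1429, -4.1429, 3.8571, 7.8571, -5.1429
Σ(z_t−z̄)(z_{t+1}−z̄) = (-0.1224) + (-2.6939) + (13.0204) + (-15.9796) + (30.3061) + (-40.4082) = -15.8776
Denominator Σ(z_t−z̄)² = 130.8571
r_1 = -15.8776 / 130.8571 = -0.121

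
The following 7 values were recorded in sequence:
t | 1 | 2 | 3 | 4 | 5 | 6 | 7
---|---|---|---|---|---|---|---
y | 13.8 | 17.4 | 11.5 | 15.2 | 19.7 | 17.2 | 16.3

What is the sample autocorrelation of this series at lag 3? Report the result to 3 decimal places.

Mean ȳ = (13.8 + 17.4 + 11.5 + 15.2 + 19.7 + 17.2 + 16.3)/7 = 15.8714
Deviations from mean: -2.0714, 1.5286, -4.3714, -0.6714, 3.8286, 1.3286, 0.4286
Σ(y_t−ȳ)(y_{t+3}−ȳ) = (1.3908) + (5.8522) + (-5.8078) + (-0.2878) = 1.1476
Denominator Σ(y_t−ȳ)² = 42.7943
r_3 = 1.1476 / 42.7943 = 0.027

0.027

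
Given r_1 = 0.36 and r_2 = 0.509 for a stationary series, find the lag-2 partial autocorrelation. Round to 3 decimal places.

0.436

φ_{22} = (r_2 − r_1²) / (1 − r_1²)
r_1² = (0.36)² = 0.1296
Numerator = 0.509 − 0.1296 = 0.3794; denominator = 1 − 0.1296 = 0.8704
φ_{22} = 0.3794 / 0.8704 = 0.436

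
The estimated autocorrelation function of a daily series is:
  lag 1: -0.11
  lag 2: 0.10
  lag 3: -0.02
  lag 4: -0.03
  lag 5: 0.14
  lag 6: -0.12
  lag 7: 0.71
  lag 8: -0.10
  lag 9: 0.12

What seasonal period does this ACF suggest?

7

The largest autocorrelation is r_7 = 0.71; the remaining lags stay at or below 0.14.
The dominant spike at lag 7 indicates a seasonal period of 7.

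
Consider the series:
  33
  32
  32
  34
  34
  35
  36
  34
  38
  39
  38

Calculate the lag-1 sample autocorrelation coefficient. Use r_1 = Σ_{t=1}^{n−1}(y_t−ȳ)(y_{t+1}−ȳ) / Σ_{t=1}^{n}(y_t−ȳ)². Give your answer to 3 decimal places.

0.650

Mean ȳ = (33 + 32 + 32 + 34 + 34 + 35 + 36 + 34 + 38 + 39 + 38)/11 = 35.0000
Numerator Σ_{t=1}^{10}(y_t−ȳ)(y_{t+1}−ȳ) = 39.0000
Denominator Σ(y_t−ȳ)² = 60.0000
r_1 = 39.0000 / 60.0000 = 0.650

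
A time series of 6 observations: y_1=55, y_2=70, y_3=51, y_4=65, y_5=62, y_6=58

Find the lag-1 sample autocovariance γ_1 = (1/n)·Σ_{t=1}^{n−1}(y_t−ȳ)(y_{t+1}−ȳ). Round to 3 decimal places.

Mean ȳ = (55 + 70 + 51 + 65 + 62 + 58)/6 = 60.1667
Deviations: -5.1667, 9.8333, -9.1667, 4.8333, 1.8333, -2.1667
Σ_{t=1}^{5}(y_t−ȳ)(y_{t+1}−ȳ) = -180.3611
γ_1 = -180.3611 / 6 = -30.060

-30.060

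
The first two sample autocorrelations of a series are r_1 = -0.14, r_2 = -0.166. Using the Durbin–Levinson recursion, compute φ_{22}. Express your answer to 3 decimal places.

φ_{22} = (r_2 − r_1²) / (1 − r_1²)
r_1² = (-0.14)² = 0.0196
Numerator = -0.166 − 0.0196 = -0.1856; denominator = 1 − 0.0196 = 0.9804
φ_{22} = -0.1856 / 0.9804 = -0.189

-0.189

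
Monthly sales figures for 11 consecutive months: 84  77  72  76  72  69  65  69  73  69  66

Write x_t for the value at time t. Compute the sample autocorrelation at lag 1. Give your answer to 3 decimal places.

Mean x̄ = (84 + 77 + 72 + 76 + 72 + 69 + 65 + 69 + 73 + 69 + 66)/11 = 72.0000
Numerator Σ_{t=1}^{10}(x_t−x̄)(x_{t+1}−x̄) = 114.0000
Denominator Σ(x_t−x̄)² = 298.0000
r_1 = 114.0000 / 298.0000 = 0.383

0.383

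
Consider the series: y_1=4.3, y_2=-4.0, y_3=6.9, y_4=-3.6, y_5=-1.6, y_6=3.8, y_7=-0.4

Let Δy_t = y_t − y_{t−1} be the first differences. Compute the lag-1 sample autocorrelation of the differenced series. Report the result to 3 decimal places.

First differences Δy: -8.3, 10.9, -10.5, 2.0, 5.4, -4.2
Mean of differences = -0.7833
Numerator Σ(Δy_t−Δȳ)(Δy_{t+1}−Δȳ) = -232.3036
Denominator Σ(Δy_t−Δȳ)² = 345.0683
r_1(Δy) = -232.3036 / 345.0683 = -0.673

-0.673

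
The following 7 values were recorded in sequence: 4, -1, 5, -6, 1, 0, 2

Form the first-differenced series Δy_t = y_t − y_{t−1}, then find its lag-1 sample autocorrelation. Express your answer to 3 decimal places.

First differences Δy: -5, 6, -11, 7, -1, 2
Mean of differences = -0.3333
Numerator Σ(Δy_t−Δȳ)(Δy_{t+1}−Δȳ) = -181.7778
Denominator Σ(Δy_t−Δȳ)² = 235.3333
r_1(Δy) = -181.7778 / 235.3333 = -0.772

-0.772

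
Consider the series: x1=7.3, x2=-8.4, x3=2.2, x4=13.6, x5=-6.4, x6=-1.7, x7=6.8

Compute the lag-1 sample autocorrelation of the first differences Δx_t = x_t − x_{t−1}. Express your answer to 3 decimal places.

First differences Δx: -15.7, 10.6, 11.4, -20.0, 4.7, 8.5
Mean of differences = -0.0833
Numerator Σ(Δx_t−Δx̄)(Δx_{t+1}−Δx̄) = -327.0786
Denominator Σ(Δx_t−Δx̄)² = 983.1083
r_1(Δx) = -327.0786 / 983.1083 = -0.333

-0.333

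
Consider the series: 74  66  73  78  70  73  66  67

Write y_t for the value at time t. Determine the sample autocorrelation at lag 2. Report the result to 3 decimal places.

-0.141

Mean ȳ = (74 + 66 + 73 + 78 + 70 + 73 + 66 + 67)/8 = 70.8750
Deviations from mean: 3.1250, -4.8750, 2.1250, 7.1250, -0.8750, 2.1250, -4.8750, -3.8750
Σ(y_t−ȳ)(y_{t+2}−ȳ) = (6.6406) + (-34.7344) + (-1.8594) + (15.1406) + (4.2656) + (-8.2344) = -18.7813
Denominator Σ(y_t−ȳ)² = 132.8750
r_2 = -18.7813 / 132.8750 = -0.141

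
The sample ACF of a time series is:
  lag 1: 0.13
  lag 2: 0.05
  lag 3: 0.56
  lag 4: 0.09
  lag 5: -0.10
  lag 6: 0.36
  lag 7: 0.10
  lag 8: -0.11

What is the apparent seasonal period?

The largest autocorrelation is r_3 = 0.56, with a weaker echo at lag 6 (0.36); the remaining lags stay at or below 0.13.
The dominant spike at lag 3 indicates a seasonal period of 3.

3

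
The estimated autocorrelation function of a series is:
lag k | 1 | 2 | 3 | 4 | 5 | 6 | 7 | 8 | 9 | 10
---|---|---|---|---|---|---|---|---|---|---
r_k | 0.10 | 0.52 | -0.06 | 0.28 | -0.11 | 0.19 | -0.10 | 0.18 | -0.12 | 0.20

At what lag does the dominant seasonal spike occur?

2

The largest autocorrelation is r_2 = 0.52, with weaker echoes at lags 4 (0.28), 6 (0.19), 8 (0.18) and 10 (0.20); the remaining lags stay at or below 0.10.
The dominant spike at lag 2 indicates a seasonal period of 2.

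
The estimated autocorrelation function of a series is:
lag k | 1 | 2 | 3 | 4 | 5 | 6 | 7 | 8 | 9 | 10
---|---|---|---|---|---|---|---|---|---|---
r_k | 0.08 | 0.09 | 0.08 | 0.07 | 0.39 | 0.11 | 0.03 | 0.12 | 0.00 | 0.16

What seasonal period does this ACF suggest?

The largest autocorrelation is r_5 = 0.39, with a weaker echo at lag 10 (0.16); the remaining lags stay at or below 0.12.
The dominant spike at lag 5 indicates a seasonal period of 5.

5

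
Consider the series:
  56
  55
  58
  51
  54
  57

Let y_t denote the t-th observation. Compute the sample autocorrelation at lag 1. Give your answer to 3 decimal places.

Mean ȳ = (56 + 55 + 58 + 51 + 54 + 57)/6 = 55.1667
Deviations from mean: 0.8333, -0.1667, 2.8333, -4.1667, -1.1667, 1.8333
Σ(y_t−ȳ)(y_{t+1}−ȳ) = (-0.1389) + (-0.4722) + (-11.8056) + (4.8611) + (-2.1389) = -9.6944
Denominator Σ(y_t−ȳ)² = 30.8333
r_1 = -9.6944 / 30.8333 = -0.314

-0.314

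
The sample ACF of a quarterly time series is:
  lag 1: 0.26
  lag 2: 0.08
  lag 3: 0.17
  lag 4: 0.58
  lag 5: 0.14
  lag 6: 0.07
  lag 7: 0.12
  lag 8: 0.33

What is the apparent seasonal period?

The largest autocorrelation is r_4 = 0.58, with a weaker echo at lag 8 (0.33); the remaining lags stay at or below 0.26. The elevated value at lag 1 (0.26), dropping to 0.08 at lag 2, reflects decaying short-term dependence rather than seasonality.
The dominant spike at lag 4 indicates a seasonal period of 4.

4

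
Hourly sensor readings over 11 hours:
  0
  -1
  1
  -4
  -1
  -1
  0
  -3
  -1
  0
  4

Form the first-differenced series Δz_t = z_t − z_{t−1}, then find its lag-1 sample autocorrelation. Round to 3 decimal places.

First differences Δz: -1, 2, -5, 3, 0, 1, -3, 2, 1, 4
Mean of differences = 0.4000
Numerator Σ(Δz_t−Δz̄)(Δz_{t+1}−Δz̄) = -30.5600
Denominator Σ(Δz_t−Δz̄)² = 68.4000
r_1(Δz) = -30.5600 / 68.4000 = -0.447

-0.447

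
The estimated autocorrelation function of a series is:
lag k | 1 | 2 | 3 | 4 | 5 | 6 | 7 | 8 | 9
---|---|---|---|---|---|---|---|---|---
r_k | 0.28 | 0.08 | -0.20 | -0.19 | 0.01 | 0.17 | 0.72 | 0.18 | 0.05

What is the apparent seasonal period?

7

The largest autocorrelation is r_7 = 0.72; the remaining lags stay at or below 0.28. The elevated value at lag 1 (0.28), dropping to 0.08 at lag 2, reflects decaying short-term dependence rather than seasonality.
The dominant spike at lag 7 indicates a seasonal period of 7.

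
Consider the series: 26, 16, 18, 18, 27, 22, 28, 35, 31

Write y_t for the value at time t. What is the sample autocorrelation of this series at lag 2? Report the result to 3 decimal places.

0.152

Mean ȳ = (26 + 16 + 18 + 18 + 27 + 22 + 28 + 35 + 31)/9 = 24.5556
Σ(y_t−ȳ)(y_{t+2}−ȳ) = (-9.4691) + (56.0864) + (-16.0247) + (16.7531) + (8.4198) + (-26.6914) + (22.1975) = 51.2716
Denominator Σ(y_t−ȳ)² = 336.2222
r_2 = 51.2716 / 336.2222 = 0.152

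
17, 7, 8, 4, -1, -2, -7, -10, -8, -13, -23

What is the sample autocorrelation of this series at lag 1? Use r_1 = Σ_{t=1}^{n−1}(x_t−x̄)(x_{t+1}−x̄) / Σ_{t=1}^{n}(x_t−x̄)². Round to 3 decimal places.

0.562

Mean x̄ = (17 + 7 + 8 + 4 − 1 − 2 − 7 − 10 − 8 − 13 − 23)/11 = -2.5455
Numerator Σ_{t=1}^{10}(x_t−x̄)(x_{t+1}−x̄) = 709.5207
Denominator Σ(x_t−x̄)² = 1262.7273
r_1 = 709.5207 / 1262.7273 = 0.562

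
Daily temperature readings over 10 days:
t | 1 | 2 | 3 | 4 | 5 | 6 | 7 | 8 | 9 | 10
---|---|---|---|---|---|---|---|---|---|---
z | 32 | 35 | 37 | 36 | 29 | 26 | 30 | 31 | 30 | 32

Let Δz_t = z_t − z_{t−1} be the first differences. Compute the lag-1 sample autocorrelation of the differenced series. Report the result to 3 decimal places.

0.223

First differences Δz: 3, 2, -1, -7, -3, 4, 1, -1, 2
Mean of differences = 0.0000
Numerator Σ(Δz_t−Δz̄)(Δz_{t+1}−Δz̄) = 21.0000
Denominator Σ(Δz_t−Δz̄)² = 94.0000
r_1(Δz) = 21.0000 / 94.0000 = 0.223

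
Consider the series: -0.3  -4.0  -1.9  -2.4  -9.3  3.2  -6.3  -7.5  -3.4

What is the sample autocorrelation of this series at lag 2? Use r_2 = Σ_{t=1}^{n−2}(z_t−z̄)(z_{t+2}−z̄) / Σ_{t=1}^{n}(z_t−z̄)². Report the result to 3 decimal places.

-0.070

Mean z̄ = (-0.3 − 4.0 − 1.9 − 2.4 − 9.3 + 3.2 − 6.3 − 7.5 − 3.4)/9 = -3.5444
Σ(z_t−z̄)(z_{t+2}−z̄) = (5.3353) + (-0.5214) + (-9.4647) + (7.7186) + (15.8598) + (-26.6780) + (-0.3980) = -8.1484
Denominator Σ(z_t−z̄)² = 116.6222
r_2 = -8.1484 / 116.6222 = -0.070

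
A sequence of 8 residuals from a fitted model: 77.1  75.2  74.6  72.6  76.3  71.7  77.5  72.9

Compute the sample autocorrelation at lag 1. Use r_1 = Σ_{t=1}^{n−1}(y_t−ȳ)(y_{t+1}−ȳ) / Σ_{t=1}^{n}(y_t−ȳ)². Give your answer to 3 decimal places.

Mean ȳ = (77.1 + 75.2 + 74.6 + 72.6 + 76.3 + 71.7 + 77.5 + 72.9)/8 = 74.7375
Deviations from mean: 2.3625, 0.4625, -0.1375, -2.1375, 1.5625, -3.0375, 2.7625, -1.8375
Numerator Σ_{t=1}^{7}(y_t−ȳ)(y_{t+1}−ȳ) = -20.2302
Denominator Σ(y_t−ȳ)² = 33.0588
r_1 = -20.2302 / 33.0588 = -0.612

-0.612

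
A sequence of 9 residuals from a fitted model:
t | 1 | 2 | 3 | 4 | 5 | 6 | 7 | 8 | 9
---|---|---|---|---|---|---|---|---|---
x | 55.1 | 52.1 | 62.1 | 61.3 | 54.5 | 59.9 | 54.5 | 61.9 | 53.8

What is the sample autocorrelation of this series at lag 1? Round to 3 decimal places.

Mean x̄ = (55.1 + 52.1 + 62.1 + 61.3 + 54.5 + 59.9 + 54.5 + 61.9 + 53.8)/9 = 57.2444
Numerator Σ_{t=1}^{8}(x_t−x̄)(x_{t+1}−x̄) = -48.7742
Denominator Σ(x_t−x̄)² = 126.7422
r_1 = -48.7742 / 126.7422 = -0.385

-0.385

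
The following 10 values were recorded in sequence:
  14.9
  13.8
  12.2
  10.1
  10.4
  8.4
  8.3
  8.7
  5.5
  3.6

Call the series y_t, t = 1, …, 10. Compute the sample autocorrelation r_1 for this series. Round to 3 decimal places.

0.590

Mean ȳ = (14.9 + 13.8 + 12.2 + 10.1 + 10.4 + 8.4 + 8.3 + 8.7 + 5.5 + 3.6)/10 = 9.5900
Numerator Σ_{t=1}^{9}(y_t−ȳ)(y_{t+1}−ȳ) = 64.9459
Denominator Σ(y_t−ȳ)² = 110.1290
r_1 = 64.9459 / 110.1290 = 0.590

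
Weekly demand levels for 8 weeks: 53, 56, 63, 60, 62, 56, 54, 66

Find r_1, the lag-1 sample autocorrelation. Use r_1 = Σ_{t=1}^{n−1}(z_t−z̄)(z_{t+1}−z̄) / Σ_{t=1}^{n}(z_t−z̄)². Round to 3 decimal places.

Mean z̄ = (53 + 56 + 63 + 60 + 62 + 56 + 54 + 66)/8 = 58.7500
Σ(z_t−z̄)(z_{t+1}−z̄) = (15.8125) + (-11.6875) + (5.3125) + (4.0625) + (-8.9375) + (13.0625) + (-34.4375) = -16.8125
Denominator Σ(z_t−z̄)² = 153.5000
r_1 = -16.8125 / 153.5000 = -0.110

-0.110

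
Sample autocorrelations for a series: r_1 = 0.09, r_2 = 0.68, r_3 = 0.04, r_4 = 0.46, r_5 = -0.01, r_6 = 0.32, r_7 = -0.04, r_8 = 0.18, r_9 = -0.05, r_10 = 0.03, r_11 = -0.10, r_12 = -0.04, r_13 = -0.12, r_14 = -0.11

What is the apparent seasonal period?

The largest autocorrelation is r_2 = 0.68, with weaker echoes at lags 4 (0.46), 6 (0.32) and 8 (0.18); the remaining lags stay at or below 0.09.
The dominant spike at lag 2 indicates a seasonal period of 2.

2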